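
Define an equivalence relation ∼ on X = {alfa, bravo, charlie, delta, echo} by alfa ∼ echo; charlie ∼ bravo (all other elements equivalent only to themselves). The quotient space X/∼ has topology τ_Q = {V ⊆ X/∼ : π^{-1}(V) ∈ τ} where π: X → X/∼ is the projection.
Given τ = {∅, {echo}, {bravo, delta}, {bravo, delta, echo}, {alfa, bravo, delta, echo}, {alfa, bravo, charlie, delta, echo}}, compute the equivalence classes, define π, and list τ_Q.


X/∼ = {[alfa=echo], [bravo=charlie], [delta]}; |τ_Q| = 2.

Equivalence classes: [alfa=echo], [bravo=charlie], [delta].
Quotient map π: X → X/∼ sends alfa ↦ [alfa=echo], bravo ↦ [bravo=charlie], charlie ↦ [bravo=charlie], delta ↦ [delta], echo ↦ [alfa=echo].
For each subset V ⊆ X/∼, compute π^{-1}(V) ⊆ X and check whether π^{-1}(V) ∈ τ. V is open in τ_Q iff π^{-1}(V) ∈ τ.
  V = {}: π^{-1}(V) = ∅ ∈ τ ✓.
  V = {[alfa=echo]}: π^{-1}(V) = {alfa, echo} ∉ τ ✗.
  V = {[bravo=charlie]}: π^{-1}(V) = {bravo, charlie} ∉ τ ✗.
  V = {[alfa=echo], [bravo=charlie]}: π^{-1}(V) = {alfa, bravo, charlie, echo} ∉ τ ✗.
  V = {[delta]}: π^{-1}(V) = {delta} ∉ τ ✗.
  V = {[alfa=echo], [delta]}: π^{-1}(V) = {alfa, delta, echo} ∉ τ ✗.
  V = {[bravo=charlie], [delta]}: π^{-1}(V) = {bravo, charlie, delta} ∉ τ ✗.
  V = {[alfa=echo], [bravo=charlie], [delta]}: π^{-1}(V) = {alfa, bravo, charlie, delta, echo} ∈ τ ✓.
Open sets in the quotient: τ_Q = {{}, {[alfa=echo], [bravo=charlie], [delta]}} (2 elements).


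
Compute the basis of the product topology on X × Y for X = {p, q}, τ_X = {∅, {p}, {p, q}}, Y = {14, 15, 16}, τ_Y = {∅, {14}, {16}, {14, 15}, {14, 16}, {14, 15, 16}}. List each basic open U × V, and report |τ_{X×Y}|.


Basis B = {∅ × ∅, {p} × {14}, {p} × {16}, {p} × {14, 15}, {p} × {14, 16}, {p, q} × {14}, {p, q} × {16}, {p} × {14, 15, 16}, {p, q} × {14, 15}, {p, q} × {14, 16}, {p, q} × {14, 15, 16}}; |τ_{X×Y}| = 18.

Enumerate products U × V with U ∈ τ_X, V ∈ τ_Y (deduplicated):
  ∅ × ∅ = {} (∅)
  {p} × {14} = {(p,14)}
  {p} × {16} = {(p,16)}
  {p} × {14, 15} = {(p,14), (p,15)}
  {p} × {14, 16} = {(p,14), (p,16)}
  {p, q} × {14} = {(p,14), (q,14)}
  {p, q} × {16} = {(p,16), (q,16)}
  {p} × {14, 15, 16} = {(p,14), (p,15), (p,16)}
  {p, q} × {14, 15} = {(p,14), (p,15), (q,14), (q,15)}
  {p, q} × {14, 16} = {(p,14), (p,16), (q,14), (q,16)}
  {p, q} × {14, 15, 16} = {(p,14), (p,15), (p,16), (q,14), (q,15), (q,16)}
These 11 distinct sets form the basis B.
Close under arbitrary unions to get τ_{X×Y}; counting gives |τ_{X×Y}| = 18.


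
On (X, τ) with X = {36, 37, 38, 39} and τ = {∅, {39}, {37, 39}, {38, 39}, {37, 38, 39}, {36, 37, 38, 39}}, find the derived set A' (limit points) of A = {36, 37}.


A' = {36}

For each x ∈ X, list the open sets U ∈ τ with x ∈ U, then check whether U ∩ (A ∖ {x}) ≠ ∅ for every such U.
  x = 36: opens ∋ x are {36, 37, 38, 39}; each meets A ∖ {36}, so x IS a limit point.
  x = 37: open {37, 39} ∋ x has {37, 39} ∩ (A ∖ {37}) = ∅, so x is NOT a limit point.
  x = 38: open {38, 39} ∋ x has {38, 39} ∩ (A ∖ {38}) = ∅, so x is NOT a limit point.
  x = 39: open {39} ∋ x has {39} ∩ (A ∖ {39}) = ∅, so x is NOT a limit point.
Collecting: A' = {36}.


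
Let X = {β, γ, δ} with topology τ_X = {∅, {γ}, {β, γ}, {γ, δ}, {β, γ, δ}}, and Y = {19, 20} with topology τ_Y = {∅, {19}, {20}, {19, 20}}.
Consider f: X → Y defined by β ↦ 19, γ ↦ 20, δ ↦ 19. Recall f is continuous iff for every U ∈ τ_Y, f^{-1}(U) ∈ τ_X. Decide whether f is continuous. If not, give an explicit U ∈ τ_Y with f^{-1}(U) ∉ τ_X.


f is NOT continuous.

Compute f^{-1}(U) for each U ∈ τ_Y:
  U = ∅: f^{-1}(U) = ∅ ∈ τ_X ✓.
  U = {19}: f^{-1}(U) = {β, δ} ∉ τ_X ✗.
  U = {20}: f^{-1}(U) = {γ} ∈ τ_X ✓.
  U = {19, 20}: f^{-1}(U) = {β, γ, δ} ∈ τ_X ✓.
Found U = {19} with f^{-1}(U) = {β, δ} not in τ_X. Therefore f is NOT continuous.


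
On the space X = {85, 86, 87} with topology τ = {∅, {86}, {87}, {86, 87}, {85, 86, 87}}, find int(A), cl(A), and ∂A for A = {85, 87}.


int(A) = {87}, cl(A) = {85, 87}, ∂A = {85}.

Closed sets in (X, τ) are complements of opens:
  closed(X, τ) = {∅, {85}, {85, 86}, {85, 87}, {85, 86, 87}}.
int(A) = ⋃ {U ∈ τ : U ⊆ A}. Opens contained in A: ∅, {87}.
Taking the union of these: int(A) = {87}.
cl(A) = ⋂ {C closed : A ⊆ C}. Closed sets containing A: {85, 87}, {85, 86, 87}.
Intersecting these: cl(A) = {85, 87}.
∂A = cl(A) ∖ int(A) = {85, 87} ∖ {87} = {85}.


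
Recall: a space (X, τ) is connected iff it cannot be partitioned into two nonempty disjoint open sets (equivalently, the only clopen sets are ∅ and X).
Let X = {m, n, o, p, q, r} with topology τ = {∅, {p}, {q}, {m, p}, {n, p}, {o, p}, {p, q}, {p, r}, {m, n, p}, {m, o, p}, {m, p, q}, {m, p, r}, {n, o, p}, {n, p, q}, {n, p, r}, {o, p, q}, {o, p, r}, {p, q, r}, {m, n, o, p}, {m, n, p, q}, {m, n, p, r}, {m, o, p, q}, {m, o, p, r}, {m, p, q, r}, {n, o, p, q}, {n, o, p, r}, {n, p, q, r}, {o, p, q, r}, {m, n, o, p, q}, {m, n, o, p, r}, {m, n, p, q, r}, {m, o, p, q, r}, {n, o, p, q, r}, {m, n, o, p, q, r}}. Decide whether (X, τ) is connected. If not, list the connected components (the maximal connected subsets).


(X, τ) is disconnected; components = [{q}, {m, n, o, p, r}].

Find clopen sets (U ∈ τ with X ∖ U ∈ τ):
  U = ∅, X ∖ U = {m, n, o, p, q, r} — both open, so U is clopen.
  U = {q}, X ∖ U = {m, n, o, p, r} — both open, so U is clopen.
  U = {m, n, o, p, r}, X ∖ U = {q} — both open, so U is clopen.
  U = {m, n, o, p, q, r}, X ∖ U = ∅ — both open, so U is clopen.
Nontrivial clopen(s) exist: e.g. {m, n, o, p, r}. So (X, τ) is disconnected.
Compute connected components by grouping points that agree on all clopens:
  component: {q}
  component: {m, n, o, p, r}


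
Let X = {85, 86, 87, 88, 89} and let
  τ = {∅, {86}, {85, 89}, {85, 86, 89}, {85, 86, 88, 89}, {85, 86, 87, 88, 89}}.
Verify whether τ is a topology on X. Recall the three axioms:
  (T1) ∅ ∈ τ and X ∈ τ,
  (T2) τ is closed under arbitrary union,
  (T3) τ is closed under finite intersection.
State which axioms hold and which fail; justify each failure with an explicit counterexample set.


τ IS a topology on X.

Axiom (T1): ∅ ∈ τ? Yes; X ∈ τ? Yes.
Axiom (T2/T3): check pairwise unions and intersections of members of τ.
All pairwise intersections and unions checked — each lies in τ. Therefore τ satisfies (T1), (T2), (T3): it IS a topology on X.


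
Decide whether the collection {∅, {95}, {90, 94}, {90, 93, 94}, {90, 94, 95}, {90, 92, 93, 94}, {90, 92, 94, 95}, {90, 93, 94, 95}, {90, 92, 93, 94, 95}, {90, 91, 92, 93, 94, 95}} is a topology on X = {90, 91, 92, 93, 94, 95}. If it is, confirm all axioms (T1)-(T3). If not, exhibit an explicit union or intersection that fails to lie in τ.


τ is NOT a topology on X.

Axiom (T1): ∅ ∈ τ? Yes; X ∈ τ? Yes.
Axiom (T2/T3): check pairwise unions and intersections of members of τ.
Counterexample for (T3): {90, 92, 93, 94} ∩ {90, 92, 94, 95} = {90, 92, 94} ∉ τ. Therefore τ is NOT a topology.


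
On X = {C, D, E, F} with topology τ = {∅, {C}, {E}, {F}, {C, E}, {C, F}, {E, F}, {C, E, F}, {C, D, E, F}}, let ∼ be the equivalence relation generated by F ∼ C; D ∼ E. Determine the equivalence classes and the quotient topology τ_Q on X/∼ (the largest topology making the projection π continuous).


X/∼ = {[C=F], [D=E]}; |τ_Q| = 3.

Equivalence classes: [C=F], [D=E].
Quotient map π: X → X/∼ sends C ↦ [C=F], D ↦ [D=E], E ↦ [D=E], F ↦ [C=F].
For each subset V ⊆ X/∼, compute π^{-1}(V) ⊆ X and check whether π^{-1}(V) ∈ τ. V is open in τ_Q iff π^{-1}(V) ∈ τ.
  V = {}: π^{-1}(V) = ∅ ∈ τ ✓.
  V = {[C=F]}: π^{-1}(V) = {C, F} ∈ τ ✓.
  V = {[D=E]}: π^{-1}(V) = {D, E} ∉ τ ✗.
  V = {[C=F], [D=E]}: π^{-1}(V) = {C, D, E, F} ∈ τ ✓.
Open sets in the quotient: τ_Q = {{}, {[C=F]}, {[C=F], [D=E]}} (3 elements).


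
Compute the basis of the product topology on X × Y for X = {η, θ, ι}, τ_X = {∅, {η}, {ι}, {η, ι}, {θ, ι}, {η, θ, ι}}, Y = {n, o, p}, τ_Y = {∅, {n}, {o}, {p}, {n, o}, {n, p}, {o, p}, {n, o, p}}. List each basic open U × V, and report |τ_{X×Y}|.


Basis B = {∅ × ∅, {η} × {n}, {η} × {o}, {η} × {p}, {ι} × {n}, {ι} × {o}, {ι} × {p}, {η} × {n, o}, {η} × {n, p}, {η, ι} × {n}, {η} × {o, p}, {η, ι} × {o}, {η, ι} × {p}, {θ, ι} × {n}, {θ, ι} × {o}, {θ, ι} × {p}, {ι} × {n, o}, {ι} × {n, p}, {ι} × {o, p}, {η} × {n, o, p}, {η, θ, ι} × {n}, {η, θ, ι} × {o}, {η, θ, ι} × {p}, {ι} × {n, o, p}, {η, ι} × {n, o}, {η, ι} × {n, p}, {η, ι} × {o, p}, {θ, ι} × {n, o}, {θ, ι} × {n, p}, {θ, ι} × {o, p}, {η, ι} × {n, o, p}, {η, θ, ι} × {n, o}, {η, θ, ι} × {n, p}, {η, θ, ι} × {o, p}, {θ, ι} × {n, o, p}, {η, θ, ι} × {n, o, p}}; |τ_{X×Y}| = 216.

Enumerate products U × V with U ∈ τ_X, V ∈ τ_Y (deduplicated):
  ∅ × ∅ = {} (∅)
  {η} × {n} = {(η,n)}
  {η} × {o} = {(η,o)}
  {η} × {p} = {(η,p)}
  {ι} × {n} = {(ι,n)}
  {ι} × {o} = {(ι,o)}
  {ι} × {p} = {(ι,p)}
  {η} × {n, o} = {(η,n), (η,o)}
  {η} × {n, p} = {(η,n), (η,p)}
  {η, ι} × {n} = {(η,n), (ι,n)}
  {η} × {o, p} = {(η,o), (η,p)}
  {η, ι} × {o} = {(η,o), (ι,o)}
  {η, ι} × {p} = {(η,p), (ι,p)}
  {θ, ι} × {n} = {(θ,n), (ι,n)}
  {θ, ι} × {o} = {(θ,o), (ι,o)}
  {θ, ι} × {p} = {(θ,p), (ι,p)}
  {ι} × {n, o} = {(ι,n), (ι,o)}
  {ι} × {n, p} = {(ι,n), (ι,p)}
  {ι} × {o, p} = {(ι,o), (ι,p)}
  {η} × {n, o, p} = {(η,n), (η,o), (η,p)}
  {η, θ, ι} × {n} = {(η,n), (θ,n), (ι,n)}
  {η, θ, ι} × {o} = {(η,o), (θ,o), (ι,o)}
  {η, θ, ι} × {p} = {(η,p), (θ,p), (ι,p)}
  {ι} × {n, o, p} = {(ι,n), (ι,o), (ι,p)}
  {η, ι} × {n, o} = {(η,n), (η,o), (ι,n), (ι,o)}
  {η, ι} × {n, p} = {(η,n), (η,p), (ι,n), (ι,p)}
  {η, ι} × {o, p} = {(η,o), (η,p), (ι,o), (ι,p)}
  {θ, ι} × {n, o} = {(θ,n), (θ,o), (ι,n), (ι,o)}
  {θ, ι} × {n, p} = {(θ,n), (θ,p), (ι,n), (ι,p)}
  {θ, ι} × {o, p} = {(θ,o), (θ,p), (ι,o), (ι,p)}
  {η, ι} × {n, o, p} = {(η,n), (η,o), (η,p), (ι,n), (ι,o), (ι,p)}
  {η, θ, ι} × {n, o} = {(η,n), (η,o), (θ,n), (θ,o), (ι,n), (ι,o)}
  {η, θ, ι} × {n, p} = {(η,n), (η,p), (θ,n), (θ,p), (ι,n), (ι,p)}
  {η, θ, ι} × {o, p} = {(η,o), (η,p), (θ,o), (θ,p), (ι,o), (ι,p)}
  {θ, ι} × {n, o, p} = {(θ,n), (θ,o), (θ,p), (ι,n), (ι,o), (ι,p)}
  {η, θ, ι} × {n, o, p} = {(η,n), (η,o), (η,p), (θ,n), (θ,o), (θ,p), (ι,n), (ι,o), (ι,p)}
These 36 distinct sets form the basis B.
Close under arbitrary unions to get τ_{X×Y}; counting gives |τ_{X×Y}| = 216.


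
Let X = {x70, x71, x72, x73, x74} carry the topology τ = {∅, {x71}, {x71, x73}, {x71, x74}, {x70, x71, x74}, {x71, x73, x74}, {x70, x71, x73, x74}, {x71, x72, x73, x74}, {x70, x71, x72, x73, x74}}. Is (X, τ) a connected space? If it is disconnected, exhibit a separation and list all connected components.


(X, τ) is connected.

Find clopen sets (U ∈ τ with X ∖ U ∈ τ):
  U = ∅, X ∖ U = {x70, x71, x72, x73, x74} — both open, so U is clopen.
  U = {x70, x71, x72, x73, x74}, X ∖ U = ∅ — both open, so U is clopen.
Only trivial clopens (∅ and X) exist, so (X, τ) is connected.
Compute connected components by grouping points that agree on all clopens:
  component: {x70, x71, x72, x73, x74}


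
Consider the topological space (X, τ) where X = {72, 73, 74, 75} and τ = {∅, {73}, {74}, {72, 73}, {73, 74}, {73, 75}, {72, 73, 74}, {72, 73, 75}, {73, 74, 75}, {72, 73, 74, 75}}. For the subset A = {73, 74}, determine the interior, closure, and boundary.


int(A) = {73, 74}, cl(A) = {72, 73, 74, 75}, ∂A = {72, 75}.

Closed sets in (X, τ) are complements of opens:
  closed(X, τ) = {∅, {72}, {74}, {75}, {72, 74}, {72, 75}, {74, 75}, {72, 73, 75}, {72, 74, 75}, {72, 73, 74, 75}}.
int(A) = ⋃ {U ∈ τ : U ⊆ A}. Opens contained in A: ∅, {73}, {74}, {73, 74}.
Taking the union of these: int(A) = {73, 74}.
cl(A) = ⋂ {C closed : A ⊆ C}. Closed sets containing A: {72, 73, 74, 75}.
Intersecting these: cl(A) = {72, 73, 74, 75}.
∂A = cl(A) ∖ int(A) = {72, 73, 74, 75} ∖ {73, 74} = {72, 75}.


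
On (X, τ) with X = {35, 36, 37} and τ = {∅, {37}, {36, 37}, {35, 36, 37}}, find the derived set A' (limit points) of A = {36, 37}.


A' = {35, 36}

For each x ∈ X, list the open sets U ∈ τ with x ∈ U, then check whether U ∩ (A ∖ {x}) ≠ ∅ for every such U.
  x = 35: opens ∋ x are {35, 36, 37}; each meets A ∖ {35}, so x IS a limit point.
  x = 36: opens ∋ x are {36, 37}, {35, 36, 37}; each meets A ∖ {36}, so x IS a limit point.
  x = 37: open {37} ∋ x has {37} ∩ (A ∖ {37}) = ∅, so x is NOT a limit point.
Collecting: A' = {35, 36}.


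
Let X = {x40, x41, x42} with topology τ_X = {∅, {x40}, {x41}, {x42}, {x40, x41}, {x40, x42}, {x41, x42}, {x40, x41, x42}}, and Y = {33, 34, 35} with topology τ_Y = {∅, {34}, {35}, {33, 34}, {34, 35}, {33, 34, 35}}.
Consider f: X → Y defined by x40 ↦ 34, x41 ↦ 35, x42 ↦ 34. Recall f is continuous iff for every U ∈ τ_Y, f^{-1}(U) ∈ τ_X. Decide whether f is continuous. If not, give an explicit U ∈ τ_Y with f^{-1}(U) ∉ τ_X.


f IS continuous.

Compute f^{-1}(U) for each U ∈ τ_Y:
  U = ∅: f^{-1}(U) = ∅ ∈ τ_X ✓.
  U = {34}: f^{-1}(U) = {x40, x42} ∈ τ_X ✓.
  U = {35}: f^{-1}(U) = {x41} ∈ τ_X ✓.
  U = {33, 34}: f^{-1}(U) = {x40, x42} ∈ τ_X ✓.
  U = {34, 35}: f^{-1}(U) = {x40, x41, x42} ∈ τ_X ✓.
  U = {33, 34, 35}: f^{-1}(U) = {x40, x41, x42} ∈ τ_X ✓.
Every preimage lies in τ_X, so f IS continuous.


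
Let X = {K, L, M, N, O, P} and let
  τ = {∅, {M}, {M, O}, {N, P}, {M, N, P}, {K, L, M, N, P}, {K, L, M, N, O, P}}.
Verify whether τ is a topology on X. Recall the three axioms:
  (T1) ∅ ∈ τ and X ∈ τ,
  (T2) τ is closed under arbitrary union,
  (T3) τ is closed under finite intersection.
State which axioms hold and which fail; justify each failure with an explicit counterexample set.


τ is NOT a topology on X.

Axiom (T1): ∅ ∈ τ? Yes; X ∈ τ? Yes.
Axiom (T2/T3): check pairwise unions and intersections of members of τ.
Counterexample for (T2): {M, O} ∪ {N, P} = {M, N, O, P} ∉ τ. Therefore τ is NOT a topology.


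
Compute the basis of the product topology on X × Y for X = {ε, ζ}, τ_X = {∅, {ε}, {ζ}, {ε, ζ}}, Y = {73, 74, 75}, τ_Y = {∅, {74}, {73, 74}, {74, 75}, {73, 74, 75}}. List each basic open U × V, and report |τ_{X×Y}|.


Basis B = {∅ × ∅, {ε} × {74}, {ζ} × {74}, {ε} × {73, 74}, {ε} × {74, 75}, {ε, ζ} × {74}, {ζ} × {73, 74}, {ζ} × {74, 75}, {ε} × {73, 74, 75}, {ζ} × {73, 74, 75}, {ε, ζ} × {73, 74}, {ε, ζ} × {74, 75}, {ε, ζ} × {73, 74, 75}}; |τ_{X×Y}| = 25.

Enumerate products U × V with U ∈ τ_X, V ∈ τ_Y (deduplicated):
  ∅ × ∅ = {} (∅)
  {ε} × {74} = {(ε,74)}
  {ζ} × {74} = {(ζ,74)}
  {ε} × {73, 74} = {(ε,73), (ε,74)}
  {ε} × {74, 75} = {(ε,74), (ε,75)}
  {ε, ζ} × {74} = {(ε,74), (ζ,74)}
  {ζ} × {73, 74} = {(ζ,73), (ζ,74)}
  {ζ} × {74, 75} = {(ζ,74), (ζ,75)}
  {ε} × {73, 74, 75} = {(ε,73), (ε,74), (ε,75)}
  {ζ} × {73, 74, 75} = {(ζ,73), (ζ,74), (ζ,75)}
  {ε, ζ} × {73, 74} = {(ε,73), (ε,74), (ζ,73), (ζ,74)}
  {ε, ζ} × {74, 75} = {(ε,74), (ε,75), (ζ,74), (ζ,75)}
  {ε, ζ} × {73, 74, 75} = {(ε,73), (ε,74), (ε,75), (ζ,73), (ζ,74), (ζ,75)}
These 13 distinct sets form the basis B.
Close under arbitrary unions to get τ_{X×Y}; counting gives |τ_{X×Y}| = 25.


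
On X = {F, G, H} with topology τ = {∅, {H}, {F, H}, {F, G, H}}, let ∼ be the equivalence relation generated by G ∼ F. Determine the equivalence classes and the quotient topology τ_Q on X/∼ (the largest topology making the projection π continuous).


X/∼ = {[F=G], [H]}; |τ_Q| = 3.

Equivalence classes: [F=G], [H].
Quotient map π: X → X/∼ sends F ↦ [F=G], G ↦ [F=G], H ↦ [H].
For each subset V ⊆ X/∼, compute π^{-1}(V) ⊆ X and check whether π^{-1}(V) ∈ τ. V is open in τ_Q iff π^{-1}(V) ∈ τ.
  V = {}: π^{-1}(V) = ∅ ∈ τ ✓.
  V = {[F=G]}: π^{-1}(V) = {F, G} ∉ τ ✗.
  V = {[H]}: π^{-1}(V) = {H} ∈ τ ✓.
  V = {[F=G], [H]}: π^{-1}(V) = {F, G, H} ∈ τ ✓.
Open sets in the quotient: τ_Q = {{}, {[H]}, {[F=G], [H]}} (3 elements).


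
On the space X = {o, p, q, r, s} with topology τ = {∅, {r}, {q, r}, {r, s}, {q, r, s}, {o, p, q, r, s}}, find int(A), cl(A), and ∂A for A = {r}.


int(A) = {r}, cl(A) = {o, p, q, r, s}, ∂A = {o, p, q, s}.

Closed sets in (X, τ) are complements of opens:
  closed(X, τ) = {∅, {o, p}, {o, p, q}, {o, p, s}, {o, p, q, s}, {o, p, q, r, s}}.
int(A) = ⋃ {U ∈ τ : U ⊆ A}. Opens contained in A: ∅, {r}.
Taking the union of these: int(A) = {r}.
cl(A) = ⋂ {C closed : A ⊆ C}. Closed sets containing A: {o, p, q, r, s}.
Intersecting these: cl(A) = {o, p, q, r, s}.
∂A = cl(A) ∖ int(A) = {o, p, q, r, s} ∖ {r} = {o, p, q, s}.


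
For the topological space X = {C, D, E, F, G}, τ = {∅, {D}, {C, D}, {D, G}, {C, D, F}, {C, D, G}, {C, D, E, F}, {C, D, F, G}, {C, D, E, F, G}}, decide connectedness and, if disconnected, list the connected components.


(X, τ) is connected.

Find clopen sets (U ∈ τ with X ∖ U ∈ τ):
  U = ∅, X ∖ U = {C, D, E, F, G} — both open, so U is clopen.
  U = {C, D, E, F, G}, X ∖ U = ∅ — both open, so U is clopen.
Only trivial clopens (∅ and X) exist, so (X, τ) is connected.
Compute connected components by grouping points that agree on all clopens:
  component: {C, D, E, F, G}


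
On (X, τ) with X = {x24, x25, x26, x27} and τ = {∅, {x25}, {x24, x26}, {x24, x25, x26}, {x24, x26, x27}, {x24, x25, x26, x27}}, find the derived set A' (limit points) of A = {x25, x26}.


A' = {x24, x27}

For each x ∈ X, list the open sets U ∈ τ with x ∈ U, then check whether U ∩ (A ∖ {x}) ≠ ∅ for every such U.
  x = x24: opens ∋ x are {x24, x26}, {x24, x25, x26}, {x24, x26, x27}, {x24, x25, x26, x27}; each meets A ∖ {x24}, so x IS a limit point.
  x = x25: open {x25} ∋ x has {x25} ∩ (A ∖ {x25}) = ∅, so x is NOT a limit point.
  x = x26: open {x24, x26} ∋ x has {x24, x26} ∩ (A ∖ {x26}) = ∅, so x is NOT a limit point.
  x = x27: opens ∋ x are {x24, x26, x27}, {x24, x25, x26, x27}; each meets A ∖ {x27}, so x IS a limit point.
Collecting: A' = {x24, x27}.


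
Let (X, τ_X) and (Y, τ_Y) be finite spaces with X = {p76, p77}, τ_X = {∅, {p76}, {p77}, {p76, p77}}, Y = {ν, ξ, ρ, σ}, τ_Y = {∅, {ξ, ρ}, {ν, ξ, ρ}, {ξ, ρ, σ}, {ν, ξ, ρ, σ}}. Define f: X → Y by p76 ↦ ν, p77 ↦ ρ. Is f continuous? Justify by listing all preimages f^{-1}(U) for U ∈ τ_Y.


f IS continuous.

Compute f^{-1}(U) for each U ∈ τ_Y:
  U = ∅: f^{-1}(U) = ∅ ∈ τ_X ✓.
  U = {ξ, ρ}: f^{-1}(U) = {p77} ∈ τ_X ✓.
  U = {ν, ξ, ρ}: f^{-1}(U) = {p76, p77} ∈ τ_X ✓.
  U = {ξ, ρ, σ}: f^{-1}(U) = {p77} ∈ τ_X ✓.
  U = {ν, ξ, ρ, σ}: f^{-1}(U) = {p76, p77} ∈ τ_X ✓.
Every preimage lies in τ_X, so f IS continuous.


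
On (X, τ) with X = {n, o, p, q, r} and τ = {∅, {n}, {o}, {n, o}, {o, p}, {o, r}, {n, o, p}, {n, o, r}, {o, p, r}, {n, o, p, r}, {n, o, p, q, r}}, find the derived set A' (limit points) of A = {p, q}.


A' = {q}

For each x ∈ X, list the open sets U ∈ τ with x ∈ U, then check whether U ∩ (A ∖ {x}) ≠ ∅ for every such U.
  x = n: open {n} ∋ x has {n} ∩ (A ∖ {n}) = ∅, so x is NOT a limit point.
  x = o: open {o} ∋ x has {o} ∩ (A ∖ {o}) = ∅, so x is NOT a limit point.
  x = p: open {o, p} ∋ x has {o, p} ∩ (A ∖ {p}) = ∅, so x is NOT a limit point.
  x = q: opens ∋ x are {n, o, p, q, r}; each meets A ∖ {q}, so x IS a limit point.
  x = r: open {o, r} ∋ x has {o, r} ∩ (A ∖ {r}) = ∅, so x is NOT a limit point.
Collecting: A' = {q}.


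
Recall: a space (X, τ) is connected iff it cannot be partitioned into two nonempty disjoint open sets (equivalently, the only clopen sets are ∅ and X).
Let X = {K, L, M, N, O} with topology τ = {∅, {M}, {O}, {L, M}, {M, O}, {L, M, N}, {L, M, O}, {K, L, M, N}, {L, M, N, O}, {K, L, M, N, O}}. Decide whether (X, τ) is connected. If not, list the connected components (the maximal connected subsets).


(X, τ) is disconnected; components = [{O}, {K, L, M, N}].

Find clopen sets (U ∈ τ with X ∖ U ∈ τ):
  U = ∅, X ∖ U = {K, L, M, N, O} — both open, so U is clopen.
  U = {O}, X ∖ U = {K, L, M, N} — both open, so U is clopen.
  U = {K, L, M, N}, X ∖ U = {O} — both open, so U is clopen.
  U = {K, L, M, N, O}, X ∖ U = ∅ — both open, so U is clopen.
Nontrivial clopen(s) exist: e.g. {K, L, M, N}. So (X, τ) is disconnected.
Compute connected components by grouping points that agree on all clopens:
  component: {O}
  component: {K, L, M, N}


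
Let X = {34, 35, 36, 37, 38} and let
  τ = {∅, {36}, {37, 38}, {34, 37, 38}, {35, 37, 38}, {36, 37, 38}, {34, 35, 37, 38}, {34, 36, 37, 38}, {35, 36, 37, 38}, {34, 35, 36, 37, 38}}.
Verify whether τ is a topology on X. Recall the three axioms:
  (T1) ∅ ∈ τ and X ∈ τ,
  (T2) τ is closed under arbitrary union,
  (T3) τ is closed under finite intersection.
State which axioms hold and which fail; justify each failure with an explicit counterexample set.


τ IS a topology on X.

Axiom (T1): ∅ ∈ τ? Yes; X ∈ τ? Yes.
Axiom (T2/T3): check pairwise unions and intersections of members of τ.
All pairwise intersections and unions checked — each lies in τ. Therefore τ satisfies (T1), (T2), (T3): it IS a topology on X.


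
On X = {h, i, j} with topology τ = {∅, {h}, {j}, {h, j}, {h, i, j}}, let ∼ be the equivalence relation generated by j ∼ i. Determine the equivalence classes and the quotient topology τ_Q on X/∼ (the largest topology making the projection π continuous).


X/∼ = {[h], [i=j]}; |τ_Q| = 3.

Equivalence classes: [h], [i=j].
Quotient map π: X → X/∼ sends h ↦ [h], i ↦ [i=j], j ↦ [i=j].
For each subset V ⊆ X/∼, compute π^{-1}(V) ⊆ X and check whether π^{-1}(V) ∈ τ. V is open in τ_Q iff π^{-1}(V) ∈ τ.
  V = {}: π^{-1}(V) = ∅ ∈ τ ✓.
  V = {[h]}: π^{-1}(V) = {h} ∈ τ ✓.
  V = {[i=j]}: π^{-1}(V) = {i, j} ∉ τ ✗.
  V = {[h], [i=j]}: π^{-1}(V) = {h, i, j} ∈ τ ✓.
Open sets in the quotient: τ_Q = {{}, {[h]}, {[h], [i=j]}} (3 elements).


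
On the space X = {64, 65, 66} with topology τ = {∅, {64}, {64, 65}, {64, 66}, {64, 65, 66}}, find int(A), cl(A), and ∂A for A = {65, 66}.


int(A) = ∅, cl(A) = {65, 66}, ∂A = {65, 66}.

Closed sets in (X, τ) are complements of opens:
  closed(X, τ) = {∅, {65}, {66}, {65, 66}, {64, 65, 66}}.
int(A) = ⋃ {U ∈ τ : U ⊆ A}. Opens contained in A: ∅.
Taking the union of these: int(A) = ∅.
cl(A) = ⋂ {C closed : A ⊆ C}. Closed sets containing A: {65, 66}, {64, 65, 66}.
Intersecting these: cl(A) = {65, 66}.
∂A = cl(A) ∖ int(A) = {65, 66} ∖ ∅ = {65, 66}.


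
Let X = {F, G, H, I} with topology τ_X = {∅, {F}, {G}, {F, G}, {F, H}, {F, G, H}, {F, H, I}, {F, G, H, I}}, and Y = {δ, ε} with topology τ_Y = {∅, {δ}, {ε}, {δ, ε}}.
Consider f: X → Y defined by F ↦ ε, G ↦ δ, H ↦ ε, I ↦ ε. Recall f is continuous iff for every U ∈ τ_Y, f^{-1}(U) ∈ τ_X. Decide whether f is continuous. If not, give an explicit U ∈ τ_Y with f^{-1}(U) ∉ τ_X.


f IS continuous.

Compute f^{-1}(U) for each U ∈ τ_Y:
  U = ∅: f^{-1}(U) = ∅ ∈ τ_X ✓.
  U = {δ}: f^{-1}(U) = {G} ∈ τ_X ✓.
  U = {ε}: f^{-1}(U) = {F, H, I} ∈ τ_X ✓.
  U = {δ, ε}: f^{-1}(U) = {F, G, H, I} ∈ τ_X ✓.
Every preimage lies in τ_X, so f IS continuous.


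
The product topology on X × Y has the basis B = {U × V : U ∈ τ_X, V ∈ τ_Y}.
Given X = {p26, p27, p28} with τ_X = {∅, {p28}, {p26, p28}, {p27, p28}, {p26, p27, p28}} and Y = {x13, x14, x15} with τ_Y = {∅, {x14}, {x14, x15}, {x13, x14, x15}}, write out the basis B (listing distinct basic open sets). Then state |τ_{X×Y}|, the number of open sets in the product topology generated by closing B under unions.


Basis B = {∅ × ∅, {p28} × {x14}, {p26, p28} × {x14}, {p27, p28} × {x14}, {p28} × {x14, x15}, {p26, p27, p28} × {x14}, {p28} × {x13, x14, x15}, {p26, p28} × {x14, x15}, {p27, p28} × {x14, x15}, {p26, p28} × {x13, x14, x15}, {p26, p27, p28} × {x14, x15}, {p27, p28} × {x13, x14, x15}, {p26, p27, p28} × {x13, x14, x15}}; |τ_{X×Y}| = 30.

Enumerate products U × V with U ∈ τ_X, V ∈ τ_Y (deduplicated):
  ∅ × ∅ = {} (∅)
  {p28} × {x14} = {(p28,x14)}
  {p26, p28} × {x14} = {(p26,x14), (p28,x14)}
  {p27, p28} × {x14} = {(p27,x14), (p28,x14)}
  {p28} × {x14, x15} = {(p28,x14), (p28,x15)}
  {p26, p27, p28} × {x14} = {(p26,x14), (p27,x14), (p28,x14)}
  {p28} × {x13, x14, x15} = {(p28,x13), (p28,x14), (p28,x15)}
  {p26, p28} × {x14, x15} = {(p26,x14), (p26,x15), (p28,x14), (p28,x15)}
  {p27, p28} × {x14, x15} = {(p27,x14), (p27,x15), (p28,x14), (p28,x15)}
  {p26, p28} × {x13, x14, x15} = {(p26,x13), (p26,x14), (p26,x15), (p28,x13), (p28,x14), (p28,x15)}
  {p26, p27, p28} × {x14, x15} = {(p26,x14), (p26,x15), (p27,x14), (p27,x15), (p28,x14), (p28,x15)}
  {p27, p28} × {x13, x14, x15} = {(p27,x13), (p27,x14), (p27,x15), (p28,x13), (p28,x14), (p28,x15)}
  {p26, p27, p28} × {x13, x14, x15} = {(p26,x13), (p26,x14), (p26,x15), (p27,x13), (p27,x14), (p27,x15), (p28,x13), (p28,x14), (p28,x15)}
These 13 distinct sets form the basis B.
Close under arbitrary unions to get τ_{X×Y}; counting gives |τ_{X×Y}| = 30.


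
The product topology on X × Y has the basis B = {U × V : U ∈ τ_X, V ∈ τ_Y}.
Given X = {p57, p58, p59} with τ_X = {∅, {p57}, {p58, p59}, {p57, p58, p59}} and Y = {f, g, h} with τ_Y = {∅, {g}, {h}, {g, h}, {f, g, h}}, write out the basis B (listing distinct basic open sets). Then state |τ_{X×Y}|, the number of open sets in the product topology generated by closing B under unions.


Basis B = {∅ × ∅, {p57} × {g}, {p57} × {h}, {p57} × {g, h}, {p58, p59} × {g}, {p58, p59} × {h}, {p57} × {f, g, h}, {p57, p58, p59} × {g}, {p57, p58, p59} × {h}, {p58, p59} × {g, h}, {p57, p58, p59} × {g, h}, {p58, p59} × {f, g, h}, {p57, p58, p59} × {f, g, h}}; |τ_{X×Y}| = 25.

Enumerate products U × V with U ∈ τ_X, V ∈ τ_Y (deduplicated):
  ∅ × ∅ = {} (∅)
  {p57} × {g} = {(p57,g)}
  {p57} × {h} = {(p57,h)}
  {p57} × {g, h} = {(p57,g), (p57,h)}
  {p58, p59} × {g} = {(p58,g), (p59,g)}
  {p58, p59} × {h} = {(p58,h), (p59,h)}
  {p57} × {f, g, h} = {(p57,f), (p57,g), (p57,h)}
  {p57, p58, p59} × {g} = {(p57,g), (p58,g), (p59,g)}
  {p57, p58, p59} × {h} = {(p57,h), (p58,h), (p59,h)}
  {p58, p59} × {g, h} = {(p58,g), (p58,h), (p59,g), (p59,h)}
  {p57, p58, p59} × {g, h} = {(p57,g), (p57,h), (p58,g), (p58,h), (p59,g), (p59,h)}
  {p58, p59} × {f, g, h} = {(p58,f), (p58,g), (p58,h), (p59,f), (p59,g), (p59,h)}
  {p57, p58, p59} × {f, g, h} = {(p57,f), (p57,g), (p57,h), (p58,f), (p58,g), (p58,h), (p59,f), (p59,g), (p59,h)}
These 13 distinct sets form the basis B.
Close under arbitrary unions to get τ_{X×Y}; counting gives |τ_{X×Y}| = 25.


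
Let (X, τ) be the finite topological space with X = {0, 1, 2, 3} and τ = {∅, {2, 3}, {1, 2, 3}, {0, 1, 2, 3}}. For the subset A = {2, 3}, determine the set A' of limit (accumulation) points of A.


A' = {0, 1, 2, 3}

For each x ∈ X, list the open sets U ∈ τ with x ∈ U, then check whether U ∩ (A ∖ {x}) ≠ ∅ for every such U.
  x = 0: opens ∋ x are {0, 1, 2, 3}; each meets A ∖ {0}, so x IS a limit point.
  x = 1: opens ∋ x are {1, 2, 3}, {0, 1, 2, 3}; each meets A ∖ {1}, so x IS a limit point.
  x = 2: opens ∋ x are {2, 3}, {1, 2, 3}, {0, 1, 2, 3}; each meets A ∖ {2}, so x IS a limit point.
  x = 3: opens ∋ x are {2, 3}, {1, 2, 3}, {0, 1, 2, 3}; each meets A ∖ {3}, so x IS a limit point.
Collecting: A' = {0, 1, 2, 3}.


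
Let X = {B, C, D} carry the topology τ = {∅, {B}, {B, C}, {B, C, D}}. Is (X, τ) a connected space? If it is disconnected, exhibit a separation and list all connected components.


(X, τ) is connected.

Find clopen sets (U ∈ τ with X ∖ U ∈ τ):
  U = ∅, X ∖ U = {B, C, D} — both open, so U is clopen.
  U = {B, C, D}, X ∖ U = ∅ — both open, so U is clopen.
Only trivial clopens (∅ and X) exist, so (X, τ) is connected.
Compute connected components by grouping points that agree on all clopens:
  component: {B, C, D}


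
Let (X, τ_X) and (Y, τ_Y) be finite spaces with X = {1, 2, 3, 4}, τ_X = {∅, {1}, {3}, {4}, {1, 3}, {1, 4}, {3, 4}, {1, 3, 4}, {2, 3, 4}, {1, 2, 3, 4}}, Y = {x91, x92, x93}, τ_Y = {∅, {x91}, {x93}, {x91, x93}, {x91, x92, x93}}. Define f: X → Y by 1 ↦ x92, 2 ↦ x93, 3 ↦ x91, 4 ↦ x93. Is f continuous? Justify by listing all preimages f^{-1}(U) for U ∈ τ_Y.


f is NOT continuous.

Compute f^{-1}(U) for each U ∈ τ_Y:
  U = ∅: f^{-1}(U) = ∅ ∈ τ_X ✓.
  U = {x91}: f^{-1}(U) = {3} ∈ τ_X ✓.
  U = {x93}: f^{-1}(U) = {2, 4} ∉ τ_X ✗.
  U = {x91, x93}: f^{-1}(U) = {2, 3, 4} ∈ τ_X ✓.
  U = {x91, x92, x93}: f^{-1}(U) = {1, 2, 3, 4} ∈ τ_X ✓.
Found U = {x93} with f^{-1}(U) = {2, 4} not in τ_X. Therefore f is NOT continuous.


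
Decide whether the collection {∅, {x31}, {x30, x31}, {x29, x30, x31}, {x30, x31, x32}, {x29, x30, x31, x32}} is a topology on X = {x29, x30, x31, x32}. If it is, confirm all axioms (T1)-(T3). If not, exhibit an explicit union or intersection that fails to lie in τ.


τ IS a topology on X.

Axiom (T1): ∅ ∈ τ? Yes; X ∈ τ? Yes.
Axiom (T2/T3): check pairwise unions and intersections of members of τ.
All pairwise intersections and unions checked — each lies in τ. Therefore τ satisfies (T1), (T2), (T3): it IS a topology on X.


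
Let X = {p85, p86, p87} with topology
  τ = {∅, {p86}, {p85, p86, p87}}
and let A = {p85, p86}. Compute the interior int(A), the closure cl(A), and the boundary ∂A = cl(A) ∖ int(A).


int(A) = {p86}, cl(A) = {p85, p86, p87}, ∂A = {p85, p87}.

Closed sets in (X, τ) are complements of opens:
  closed(X, τ) = {∅, {p85, p87}, {p85, p86, p87}}.
int(A) = ⋃ {U ∈ τ : U ⊆ A}. Opens contained in A: ∅, {p86}.
Taking the union of these: int(A) = {p86}.
cl(A) = ⋂ {C closed : A ⊆ C}. Closed sets containing A: {p85, p86, p87}.
Intersecting these: cl(A) = {p85, p86, p87}.
∂A = cl(A) ∖ int(A) = {p85, p86, p87} ∖ {p86} = {p85, p87}.


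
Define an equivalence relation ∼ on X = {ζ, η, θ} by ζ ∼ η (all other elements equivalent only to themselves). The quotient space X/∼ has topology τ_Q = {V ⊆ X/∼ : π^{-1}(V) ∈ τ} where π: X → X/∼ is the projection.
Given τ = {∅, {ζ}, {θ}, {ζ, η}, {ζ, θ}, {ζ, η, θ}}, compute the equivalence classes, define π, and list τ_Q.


X/∼ = {[ζ=η], [θ]}; |τ_Q| = 4.

Equivalence classes: [ζ=η], [θ].
Quotient map π: X → X/∼ sends ζ ↦ [ζ=η], η ↦ [ζ=η], θ ↦ [θ].
For each subset V ⊆ X/∼, compute π^{-1}(V) ⊆ X and check whether π^{-1}(V) ∈ τ. V is open in τ_Q iff π^{-1}(V) ∈ τ.
  V = {}: π^{-1}(V) = ∅ ∈ τ ✓.
  V = {[ζ=η]}: π^{-1}(V) = {ζ, η} ∈ τ ✓.
  V = {[θ]}: π^{-1}(V) = {θ} ∈ τ ✓.
  V = {[ζ=η], [θ]}: π^{-1}(V) = {ζ, η, θ} ∈ τ ✓.
Open sets in the quotient: τ_Q = {{}, {[ζ=η]}, {[θ]}, {[ζ=η], [θ]}} (4 elements).


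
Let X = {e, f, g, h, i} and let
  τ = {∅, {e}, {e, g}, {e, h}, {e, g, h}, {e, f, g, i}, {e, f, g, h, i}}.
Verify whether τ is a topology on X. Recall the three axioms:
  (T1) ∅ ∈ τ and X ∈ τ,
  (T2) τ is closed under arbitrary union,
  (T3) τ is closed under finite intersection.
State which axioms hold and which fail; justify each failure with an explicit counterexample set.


τ IS a topology on X.

Axiom (T1): ∅ ∈ τ? Yes; X ∈ τ? Yes.
Axiom (T2/T3): check pairwise unions and intersections of members of τ.
All pairwise intersections and unions checked — each lies in τ. Therefore τ satisfies (T1), (T2), (T3): it IS a topology on X.


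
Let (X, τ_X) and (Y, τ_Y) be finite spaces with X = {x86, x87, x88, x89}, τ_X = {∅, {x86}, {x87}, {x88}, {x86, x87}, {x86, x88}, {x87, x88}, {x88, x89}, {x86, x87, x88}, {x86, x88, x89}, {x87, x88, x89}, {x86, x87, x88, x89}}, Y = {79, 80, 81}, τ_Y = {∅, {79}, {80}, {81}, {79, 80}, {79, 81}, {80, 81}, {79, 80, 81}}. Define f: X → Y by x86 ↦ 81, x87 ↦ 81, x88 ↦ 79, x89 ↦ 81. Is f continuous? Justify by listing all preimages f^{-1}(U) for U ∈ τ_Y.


f is NOT continuous.

Compute f^{-1}(U) for each U ∈ τ_Y:
  U = ∅: f^{-1}(U) = ∅ ∈ τ_X ✓.
  U = {79}: f^{-1}(U) = {x88} ∈ τ_X ✓.
  U = {80}: f^{-1}(U) = ∅ ∈ τ_X ✓.
  U = {81}: f^{-1}(U) = {x86, x87, x89} ∉ τ_X ✗.
  U = {79, 80}: f^{-1}(U) = {x88} ∈ τ_X ✓.
  U = {79, 81}: f^{-1}(U) = {x86, x87, x88, x89} ∈ τ_X ✓.
  U = {80, 81}: f^{-1}(U) = {x86, x87, x89} ∉ τ_X ✗.
  U = {79, 80, 81}: f^{-1}(U) = {x86, x87, x88, x89} ∈ τ_X ✓.
Found U = {81} with f^{-1}(U) = {x86, x87, x89} not in τ_X. Therefore f is NOT continuous.


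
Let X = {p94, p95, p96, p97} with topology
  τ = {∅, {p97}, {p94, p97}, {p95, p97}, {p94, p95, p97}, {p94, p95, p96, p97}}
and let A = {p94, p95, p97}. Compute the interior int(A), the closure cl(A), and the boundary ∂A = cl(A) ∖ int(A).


int(A) = {p94, p95, p97}, cl(A) = {p94, p95, p96, p97}, ∂A = {p96}.

Closed sets in (X, τ) are complements of opens:
  closed(X, τ) = {∅, {p96}, {p94, p96}, {p95, p96}, {p94, p95, p96}, {p94, p95, p96, p97}}.
int(A) = ⋃ {U ∈ τ : U ⊆ A}. Opens contained in A: ∅, {p97}, {p94, p97}, {p95, p97}, {p94, p95, p97}.
Taking the union of these: int(A) = {p94, p95, p97}.
cl(A) = ⋂ {C closed : A ⊆ C}. Closed sets containing A: {p94, p95, p96, p97}.
Intersecting these: cl(A) = {p94, p95, p96, p97}.
∂A = cl(A) ∖ int(A) = {p94, p95, p96, p97} ∖ {p94, p95, p97} = {p96}.


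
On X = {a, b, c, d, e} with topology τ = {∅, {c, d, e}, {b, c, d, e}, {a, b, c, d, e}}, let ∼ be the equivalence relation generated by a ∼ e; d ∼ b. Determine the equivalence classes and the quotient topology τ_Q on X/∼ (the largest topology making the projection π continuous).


X/∼ = {[a=e], [b=d], [c]}; |τ_Q| = 2.

Equivalence classes: [a=e], [b=d], [c].
Quotient map π: X → X/∼ sends a ↦ [a=e], b ↦ [b=d], c ↦ [c], d ↦ [b=d], e ↦ [a=e].
For each subset V ⊆ X/∼, compute π^{-1}(V) ⊆ X and check whether π^{-1}(V) ∈ τ. V is open in τ_Q iff π^{-1}(V) ∈ τ.
  V = {}: π^{-1}(V) = ∅ ∈ τ ✓.
  V = {[a=e]}: π^{-1}(V) = {a, e} ∉ τ ✗.
  V = {[b=d]}: π^{-1}(V) = {b, d} ∉ τ ✗.
  V = {[a=e], [b=d]}: π^{-1}(V) = {a, b, d, e} ∉ τ ✗.
  V = {[c]}: π^{-1}(V) = {c} ∉ τ ✗.
  V = {[a=e], [c]}: π^{-1}(V) = {a, c, e} ∉ τ ✗.
  V = {[b=d], [c]}: π^{-1}(V) = {b, c, d} ∉ τ ✗.
  V = {[a=e], [b=d], [c]}: π^{-1}(V) = {a, b, c, d, e} ∈ τ ✓.
Open sets in the quotient: τ_Q = {{}, {[a=e], [b=d], [c]}} (2 elements).


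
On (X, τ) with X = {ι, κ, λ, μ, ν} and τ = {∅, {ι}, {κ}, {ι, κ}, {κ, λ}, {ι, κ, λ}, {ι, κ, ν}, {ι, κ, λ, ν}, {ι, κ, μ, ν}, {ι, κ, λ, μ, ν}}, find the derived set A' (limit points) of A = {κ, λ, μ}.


A' = {λ, μ, ν}

For each x ∈ X, list the open sets U ∈ τ with x ∈ U, then check whether U ∩ (A ∖ {x}) ≠ ∅ for every such U.
  x = ι: open {ι} ∋ x has {ι} ∩ (A ∖ {ι}) = ∅, so x is NOT a limit point.
  x = κ: open {κ} ∋ x has {κ} ∩ (A ∖ {κ}) = ∅, so x is NOT a limit point.
  x = λ: opens ∋ x are {κ, λ}, {ι, κ, λ}, {ι, κ, λ, ν}, {ι, κ, λ, μ, ν}; each meets A ∖ {λ}, so x IS a limit point.
  x = μ: opens ∋ x are {ι, κ, μ, ν}, {ι, κ, λ, μ, ν}; each meets A ∖ {μ}, so x IS a limit point.
  x = ν: opens ∋ x are {ι, κ, ν}, {ι, κ, λ, ν}, {ι, κ, μ, ν}, {ι, κ, λ, μ, ν}; each meets A ∖ {ν}, so x IS a limit point.
Collecting: A' = {λ, μ, ν}.


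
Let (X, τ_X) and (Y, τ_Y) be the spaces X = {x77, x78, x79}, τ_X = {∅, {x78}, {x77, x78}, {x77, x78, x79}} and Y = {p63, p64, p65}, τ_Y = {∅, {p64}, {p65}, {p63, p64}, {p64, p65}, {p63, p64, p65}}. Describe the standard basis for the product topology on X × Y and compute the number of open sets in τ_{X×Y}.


Basis B = {∅ × ∅, {x78} × {p64}, {x78} × {p65}, {x77, x78} × {p64}, {x77, x78} × {p65}, {x78} × {p63, p64}, {x78} × {p64, p65}, {x77, x78, x79} × {p64}, {x77, x78, x79} × {p65}, {x78} × {p63, p64, p65}, {x77, x78} × {p63, p64}, {x77, x78} × {p64, p65}, {x77, x78} × {p63, p64, p65}, {x77, x78, x79} × {p63, p64}, {x77, x78, x79} × {p64, p65}, {x77, x78, x79} × {p63, p64, p65}}; |τ_{X×Y}| = 40.

Enumerate products U × V with U ∈ τ_X, V ∈ τ_Y (deduplicated):
  ∅ × ∅ = {} (∅)
  {x78} × {p64} = {(x78,p64)}
  {x78} × {p65} = {(x78,p65)}
  {x77, x78} × {p64} = {(x77,p64), (x78,p64)}
  {x77, x78} × {p65} = {(x77,p65), (x78,p65)}
  {x78} × {p63, p64} = {(x78,p63), (x78,p64)}
  {x78} × {p64, p65} = {(x78,p64), (x78,p65)}
  {x77, x78, x79} × {p64} = {(x77,p64), (x78,p64), (x79,p64)}
  {x77, x78, x79} × {p65} = {(x77,p65), (x78,p65), (x79,p65)}
  {x78} × {p63, p64, p65} = {(x78,p63), (x78,p64), (x78,p65)}
  {x77, x78} × {p63, p64} = {(x77,p63), (x77,p64), (x78,p63), (x78,p64)}
  {x77, x78} × {p64, p65} = {(x77,p64), (x77,p65), (x78,p64), (x78,p65)}
  {x77, x78} × {p63, p64, p65} = {(x77,p63), (x77,p64), (x77,p65), (x78,p63), (x78,p64), (x78,p65)}
  {x77, x78, x79} × {p63, p64} = {(x77,p63), (x77,p64), (x78,p63), (x78,p64), (x79,p63), (x79,p64)}
  {x77, x78, x79} × {p64, p65} = {(x77,p64), (x77,p65), (x78,p64), (x78,p65), (x79,p64), (x79,p65)}
  {x77, x78, x79} × {p63, p64, p65} = {(x77,p63), (x77,p64), (x77,p65), (x78,p63), (x78,p64), (x78,p65), (x79,p63), (x79,p64), (x79,p65)}
These 16 distinct sets form the basis B.
Close under arbitrary unions to get τ_{X×Y}; counting gives |τ_{X×Y}| = 40.


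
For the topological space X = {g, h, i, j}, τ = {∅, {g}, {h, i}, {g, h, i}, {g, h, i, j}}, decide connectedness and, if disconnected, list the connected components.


(X, τ) is connected.

Find clopen sets (U ∈ τ with X ∖ U ∈ τ):
  U = ∅, X ∖ U = {g, h, i, j} — both open, so U is clopen.
  U = {g, h, i, j}, X ∖ U = ∅ — both open, so U is clopen.
Only trivial clopens (∅ and X) exist, so (X, τ) is connected.
Compute connected components by grouping points that agree on all clopens:
  component: {g, h, i, j}


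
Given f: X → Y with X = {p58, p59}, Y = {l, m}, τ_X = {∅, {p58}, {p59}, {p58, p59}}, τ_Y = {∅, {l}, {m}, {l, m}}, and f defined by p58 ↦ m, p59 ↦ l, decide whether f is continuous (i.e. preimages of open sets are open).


f IS continuous.

Compute f^{-1}(U) for each U ∈ τ_Y:
  U = ∅: f^{-1}(U) = ∅ ∈ τ_X ✓.
  U = {l}: f^{-1}(U) = {p59} ∈ τ_X ✓.
  U = {m}: f^{-1}(U) = {p58} ∈ τ_X ✓.
  U = {l, m}: f^{-1}(U) = {p58, p59} ∈ τ_X ✓.
Every preimage lies in τ_X, so f IS continuous.


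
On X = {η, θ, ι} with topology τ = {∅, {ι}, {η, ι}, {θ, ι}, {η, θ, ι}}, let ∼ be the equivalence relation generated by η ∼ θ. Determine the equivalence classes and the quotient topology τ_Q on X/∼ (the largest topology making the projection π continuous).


X/∼ = {[η=θ], [ι]}; |τ_Q| = 3.

Equivalence classes: [η=θ], [ι].
Quotient map π: X → X/∼ sends η ↦ [η=θ], θ ↦ [η=θ], ι ↦ [ι].
For each subset V ⊆ X/∼, compute π^{-1}(V) ⊆ X and check whether π^{-1}(V) ∈ τ. V is open in τ_Q iff π^{-1}(V) ∈ τ.
  V = {}: π^{-1}(V) = ∅ ∈ τ ✓.
  V = {[η=θ]}: π^{-1}(V) = {η, θ} ∉ τ ✗.
  V = {[ι]}: π^{-1}(V) = {ι} ∈ τ ✓.
  V = {[η=θ], [ι]}: π^{-1}(V) = {η, θ, ι} ∈ τ ✓.
Open sets in the quotient: τ_Q = {{}, {[ι]}, {[η=θ], [ι]}} (3 elements).


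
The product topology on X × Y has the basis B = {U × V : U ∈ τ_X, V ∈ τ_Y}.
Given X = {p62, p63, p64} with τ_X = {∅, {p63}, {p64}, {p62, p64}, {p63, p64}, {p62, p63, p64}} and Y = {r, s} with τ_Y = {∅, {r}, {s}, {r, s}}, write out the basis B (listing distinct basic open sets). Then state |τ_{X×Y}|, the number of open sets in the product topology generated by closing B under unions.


Basis B = {∅ × ∅, {p63} × {r}, {p63} × {s}, {p64} × {r}, {p64} × {s}, {p62, p64} × {r}, {p62, p64} × {s}, {p63} × {r, s}, {p63, p64} × {r}, {p63, p64} × {s}, {p64} × {r, s}, {p62, p63, p64} × {r}, {p62, p63, p64} × {s}, {p62, p64} × {r, s}, {p63, p64} × {r, s}, {p62, p63, p64} × {r, s}}; |τ_{X×Y}| = 36.

Enumerate products U × V with U ∈ τ_X, V ∈ τ_Y (deduplicated):
  ∅ × ∅ = {} (∅)
  {p63} × {r} = {(p63,r)}
  {p63} × {s} = {(p63,s)}
  {p64} × {r} = {(p64,r)}
  {p64} × {s} = {(p64,s)}
  {p62, p64} × {r} = {(p62,r), (p64,r)}
  {p62, p64} × {s} = {(p62,s), (p64,s)}
  {p63} × {r, s} = {(p63,r), (p63,s)}
  {p63, p64} × {r} = {(p63,r), (p64,r)}
  {p63, p64} × {s} = {(p63,s), (p64,s)}
  {p64} × {r, s} = {(p64,r), (p64,s)}
  {p62, p63, p64} × {r} = {(p62,r), (p63,r), (p64,r)}
  {p62, p63, p64} × {s} = {(p62,s), (p63,s), (p64,s)}
  {p62, p64} × {r, s} = {(p62,r), (p62,s), (p64,r), (p64,s)}
  {p63, p64} × {r, s} = {(p63,r), (p63,s), (p64,r), (p64,s)}
  {p62, p63, p64} × {r, s} = {(p62,r), (p62,s), (p63,r), (p63,s), (p64,r), (p64,s)}
These 16 distinct sets form the basis B.
Close under arbitrary unions to get τ_{X×Y}; counting gives |τ_{X×Y}| = 36.
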